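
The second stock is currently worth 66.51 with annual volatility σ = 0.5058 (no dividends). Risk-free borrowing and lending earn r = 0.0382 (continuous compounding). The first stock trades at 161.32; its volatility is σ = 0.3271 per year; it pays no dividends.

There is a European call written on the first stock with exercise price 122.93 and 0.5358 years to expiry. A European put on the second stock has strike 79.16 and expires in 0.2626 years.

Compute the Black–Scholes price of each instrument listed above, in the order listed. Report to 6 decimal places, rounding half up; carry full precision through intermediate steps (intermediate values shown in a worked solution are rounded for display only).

[the first stock call K=122.93]
σ√T = 0.3271·√0.5358 = 0.239432
d₁ = (ln(S/K) + (r+σ²/2)T) / (σ√T) = (ln(161.32/122.93) + (0.0382+0.3271²/2)·0.5358) / 0.239432 = (0.271775 + 0.049131) / 0.239432 = 1.340282
d₂ = d₁ − σ√T = 1.340282 − 0.239432 = 1.100850
e^{−rT} = 0.979740
N(d₁) = 0.909923,  N(d₂) = 0.864519
price = S·N(d₁) − K·e^{−rT}·N(d₂) = 146.788811 − 104.122248 = 42.666563
[the second stock put K=79.16]
σ√T = 0.5058·√0.2626 = 0.259195
d₁ = (ln(S/K) + (r+σ²/2)T) / (σ√T) = (ln(66.51/79.16) + (0.0382+0.5058²/2)·0.2626) / 0.259195 = (-0.174119 + 0.043622) / 0.259195 = -0.503469
d₂ = d₁ − σ√T = -0.503469 − 0.259195 = -0.762664
e^{−rT} = 0.990019
N(−d₁) = 0.692683,  N(−d₂) = 0.777168
price = K·e^{−rT}·N(−d₂) − S·N(−d₁) = 60.906574 − 46.070329 = 14.836245

price(the first stock call K=122.93) = 42.666563
price(the second stock put K=79.16) = 14.836245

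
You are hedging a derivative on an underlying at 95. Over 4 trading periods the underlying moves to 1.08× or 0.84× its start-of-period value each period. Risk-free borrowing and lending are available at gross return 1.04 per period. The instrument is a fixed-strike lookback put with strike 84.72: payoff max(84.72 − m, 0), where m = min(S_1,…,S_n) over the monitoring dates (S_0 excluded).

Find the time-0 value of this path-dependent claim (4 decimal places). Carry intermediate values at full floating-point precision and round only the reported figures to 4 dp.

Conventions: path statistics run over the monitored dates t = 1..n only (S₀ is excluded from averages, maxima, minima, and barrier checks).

price = 1.7819

Set p* = 0.8333 (from d < R < u); the path-dependent value is the discounted p*-expectation over all price paths.
Enumerate all 2^4 = 16 price paths (U = up ×1.08, D = down ×0.84); each path with k up-moves has probability p*^k·(1−p*)^(4−k).
DDDD: m=47.2978, payoff=37.4222, prob=0.000772
UDDD: m=60.8114, payoff=23.9086, prob=0.003858
DUDD: m=60.8114, payoff=23.9086, prob=0.003858
UUDD: m=78.1861, payoff=6.5339, prob=0.019290
DDUD: m=60.8114, payoff=23.9086, prob=0.003858
UDUD: m=78.1861, payoff=6.5339, prob=0.019290
DUUD: m=78.1861, payoff=6.5339, prob=0.019290
UUUD: m=100.5250, payoff=0.0000, prob=0.096451
DDDU: m=56.3069, payoff=28.4131, prob=0.003858
UDDU: m=72.3946, payoff=12.3254, prob=0.019290
DUDU: m=72.3946, payoff=12.3254, prob=0.019290
UUDU: m=93.0787, payoff=0.0000, prob=0.096451
DDUU: m=67.0320, payoff=17.6880, prob=0.019290
UDUU: m=86.1840, payoff=0.0000, prob=0.096451
DUUU: m=79.8000, payoff=4.9200, prob=0.096451
UUUU: m=102.6000, payoff=0.0000, prob=0.482253
Price = Σ prob·payoff / R^4 = 2.084590 / 1.169859 = 1.7819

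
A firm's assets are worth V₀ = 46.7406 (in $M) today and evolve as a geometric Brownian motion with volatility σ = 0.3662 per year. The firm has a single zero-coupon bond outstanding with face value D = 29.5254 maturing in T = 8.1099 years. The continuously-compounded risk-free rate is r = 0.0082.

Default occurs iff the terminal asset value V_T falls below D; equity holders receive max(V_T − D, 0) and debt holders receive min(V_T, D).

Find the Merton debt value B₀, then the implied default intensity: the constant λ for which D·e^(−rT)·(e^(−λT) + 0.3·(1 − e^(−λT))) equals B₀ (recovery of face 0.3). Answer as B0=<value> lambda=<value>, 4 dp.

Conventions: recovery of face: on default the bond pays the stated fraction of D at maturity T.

B0=20.7525 lambda=0.0542

Apply the equity-as-call identities (strike 29.5254, horizon 8.1099 years):
d₁ = [ln(V₀/D) + (r + σ²/2)T] / (σ√T)
   = [ln(46.7406/29.5254) + (0.0082 + 0.5·0.3662²)·8.1099] / (0.3662·√8.1099)
   = [0.459362 + 0.610280] / 1.042860 = 1.025681
d₂ = d₁ − σ√T = 1.025681 − 1.042860 = -0.017179
N(d₁) = 0.847479,  N(d₂) = 0.493147,  e^(−rT) = 0.935662
E₀ = V₀·N(d₁) − D·e^(−rT)·N(d₂)
   = 46.7406·0.847479 − 29.5254·0.935662·0.493147 = 25.988107
B₀ = V₀ − E₀ = 46.7406 − 25.988107 = 20.752493
e^(−λT) = (B₀·e^(rT)/D − 0.3)/(1 − 0.3) = (20.7525·1.068762/29.5254 − 0.3)/0.7 = 0.64457180
λ = −ln(0.64457180)/8.1099 = 0.054152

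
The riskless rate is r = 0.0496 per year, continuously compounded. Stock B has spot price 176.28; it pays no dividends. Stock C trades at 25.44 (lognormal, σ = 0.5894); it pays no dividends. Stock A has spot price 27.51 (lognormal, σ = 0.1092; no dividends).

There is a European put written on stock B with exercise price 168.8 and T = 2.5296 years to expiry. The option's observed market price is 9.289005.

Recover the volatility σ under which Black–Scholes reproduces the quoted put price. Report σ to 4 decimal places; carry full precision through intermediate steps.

sigma = 0.1959

At σ = 0.1959 the Black–Scholes value reproduces the quote:
σ√T = 0.1959·√2.5296 = 0.311573
d₁ = (ln(S/K) + (r+σ²/2)T) / (σ√T) = (ln(176.28/168.8) + (0.0496+0.1959²/2)·2.5296) / 0.311573 = (0.043359 + 0.174007) / 0.311573 = 0.697640
d₂ = d₁ − σ√T = 0.697640 − 0.311573 = 0.386067
e^{−rT} = 0.882084
N(−d₁) = 0.242701,  N(−d₂) = 0.349723
V = K·e^{−rT}·N(−d₂) − S·N(−d₁) = 52.072344 − 42.783338 = 9.289005 (matching the quote); vega is positive throughout, so no other σ reproduces this price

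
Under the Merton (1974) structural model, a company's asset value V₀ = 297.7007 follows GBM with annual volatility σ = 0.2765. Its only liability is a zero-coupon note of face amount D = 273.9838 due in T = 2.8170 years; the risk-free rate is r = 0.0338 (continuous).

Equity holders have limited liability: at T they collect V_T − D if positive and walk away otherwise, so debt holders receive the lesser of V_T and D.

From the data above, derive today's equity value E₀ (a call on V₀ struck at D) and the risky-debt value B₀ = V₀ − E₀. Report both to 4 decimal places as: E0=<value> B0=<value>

Equity is a call on the firm's assets struck at D = 273.9838:
d₁ = [ln(V₀/D) + (r + σ²/2)T] / (σ√T)
   = [ln(297.7007/273.9838) + (0.0338 + 0.5·0.2765²)·2.8170] / (0.2765·√2.8170)
   = [0.083020 + 0.202898] / 0.464075 = 0.616101
d₂ = d₁ − σ√T = 0.616101 − 0.464075 = 0.152025
N(d₁) = 0.731086,  N(d₂) = 0.560417,  e^(−rT) = 0.909178
E₀ = V₀·N(d₁) − D·e^(−rT)·N(d₂)
   = 297.7007·0.731086 − 273.9838·0.909178·0.560417 = 78.045060
B₀ = V₀ − E₀ = 297.7007 − 78.045060 = 219.655640

E0=78.0451 B0=219.6556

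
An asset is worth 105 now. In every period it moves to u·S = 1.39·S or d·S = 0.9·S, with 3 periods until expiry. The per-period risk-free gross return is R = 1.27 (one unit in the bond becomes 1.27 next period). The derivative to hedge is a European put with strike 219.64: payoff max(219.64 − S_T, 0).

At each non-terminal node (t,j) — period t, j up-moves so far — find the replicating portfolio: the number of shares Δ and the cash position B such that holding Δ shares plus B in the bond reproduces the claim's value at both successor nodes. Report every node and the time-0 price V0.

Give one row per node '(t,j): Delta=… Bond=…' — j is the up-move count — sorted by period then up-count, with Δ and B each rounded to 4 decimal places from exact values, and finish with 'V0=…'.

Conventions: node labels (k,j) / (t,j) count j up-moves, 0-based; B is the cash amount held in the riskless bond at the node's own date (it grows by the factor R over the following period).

Under the risk-neutral measure, an up-move has probability p* = (R−d)/(u−d) = 0.7551 and values discount at R = 1.27.
Expiry values: V(3,0)=143.0950, V(3,1)=101.4205, V(3,2)=37.0566, V(3,3)=0.0000
(2,0): S=85.0500. Δ = (V_up−V_dn)/(S_up−S_dn) = (101.4205−143.0950)/(118.2195−76.5450) = -1.0000. V = [p*·101.4205 + (1−p*)·143.0950]/1.27 = 87.8949. B = V − Δ·S = 172.9449.
(2,1): S=131.3550. Δ = (V_up−V_dn)/(S_up−S_dn) = (37.0566−101.4205)/(182.5834−118.2195) = -1.0000. V = [p*·37.0566 + (1−p*)·101.4205]/1.27 = 41.5899. B = V − Δ·S = 172.9449.
(2,2): S=202.8705. Δ = (V_up−V_dn)/(S_up−S_dn) = (0.0000−37.0566)/(281.9900−182.5834) = -0.3728. V = [p*·0.0000 + (1−p*)·37.0566]/1.27 = 7.1457. B = V − Δ·S = 82.7713.
(1,0): S=94.5000. Δ = (V_up−V_dn)/(S_up−S_dn) = (41.5899−87.8949)/(131.3550−85.0500) = -1.0000. V = [p*·41.5899 + (1−p*)·87.8949]/1.27 = 41.6771. B = V − Δ·S = 136.1771.
(1,1): S=145.9500. Δ = (V_up−V_dn)/(S_up−S_dn) = (7.1457−41.5899)/(202.8705−131.3550) = -0.4816. V = [p*·7.1457 + (1−p*)·41.5899]/1.27 = 12.2685. B = V − Δ·S = 82.5627.
(0,0): S=105.0000. Δ = (V_up−V_dn)/(S_up−S_dn) = (12.2685−41.6771)/(145.9500−94.5000) = -0.5716. V = [p*·12.2685 + (1−p*)·41.6771]/1.27 = 15.3312. B = V − Δ·S = 75.3486.
As a check, the time-0 holding Δ(0,0)·S0 + B(0,0) comes to 15.3312 — exactly V0.

(0,0): Delta=-0.5716 Bond=75.3486
(1,0): Delta=-1.0000 Bond=136.1771
(1,1): Delta=-0.4816 Bond=82.5627
(2,0): Delta=-1.0000 Bond=172.9449
(2,1): Delta=-1.0000 Bond=172.9449
(2,2): Delta=-0.3728 Bond=82.7713
V0=15.3312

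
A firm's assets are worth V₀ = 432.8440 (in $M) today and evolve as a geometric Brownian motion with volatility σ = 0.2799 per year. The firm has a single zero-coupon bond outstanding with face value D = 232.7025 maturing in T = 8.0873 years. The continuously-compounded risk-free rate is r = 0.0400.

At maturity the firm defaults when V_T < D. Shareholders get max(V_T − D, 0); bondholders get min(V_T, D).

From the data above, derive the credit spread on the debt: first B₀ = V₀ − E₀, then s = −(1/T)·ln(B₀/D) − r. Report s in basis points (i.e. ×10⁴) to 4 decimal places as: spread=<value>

spread=89.5486

Equity is a call on the firm's assets struck at D = 232.7025:
d₁ = [ln(V₀/D) + (r + σ²/2)T] / (σ√T)
   = [ln(432.8440/232.7025) + (0.0400 + 0.5·0.2799²)·8.0873] / (0.2799·√8.0873)
   = [0.620617 + 0.640288] / 0.795985 = 1.584081
d₂ = d₁ − σ√T = 1.584081 − 0.795985 = 0.788097
N(d₁) = 0.943412,  N(d₂) = 0.784680,  e^(−rT) = 0.723618
E₀ = V₀·N(d₁) − D·e^(−rT)·N(d₂)
   = 432.8440·0.943412 − 232.7025·0.723618·0.784680 = 276.219978
B₀ = V₀ − E₀ = 432.8440 − 276.219978 = 156.624022
spread = −(1/T)·ln(B₀/D) − r = −(1/8.0873)·ln(156.624022/232.7025) − 0.0400 = 0.00895486
in basis points: 0.00895486 × 10⁴ = 89.5486 bp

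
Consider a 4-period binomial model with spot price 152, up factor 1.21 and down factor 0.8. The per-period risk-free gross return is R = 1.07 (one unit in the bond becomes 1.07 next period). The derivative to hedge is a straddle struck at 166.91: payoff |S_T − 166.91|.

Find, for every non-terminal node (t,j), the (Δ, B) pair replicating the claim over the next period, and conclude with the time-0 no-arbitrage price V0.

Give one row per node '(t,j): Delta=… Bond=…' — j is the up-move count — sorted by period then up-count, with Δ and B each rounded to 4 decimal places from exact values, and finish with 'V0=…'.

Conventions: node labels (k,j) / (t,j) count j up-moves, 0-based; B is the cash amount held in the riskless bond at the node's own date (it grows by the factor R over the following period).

No-arbitrage ⇒ martingale measure with p* = (R−d)/(u−d) = 0.6585.
At maturity the claim pays: V(4,0)=104.6508, V(4,1)=72.7430, V(4,2)=24.4824, V(4,3)=48.5118, V(4,4)=158.9155
  t=3,j=0: stock 77.8240 → up 94.1670 (V=72.7430), down 62.2592 (V=104.6508). Price 78.1667; hedge Δ=-1.0000, bond B=155.9907.
  t=3,j=1: stock 117.7088 → up 142.4276 (V=24.4824), down 94.1670 (V=72.7430). Price 38.2819; hedge Δ=-1.0000, bond B=155.9907.
  t=3,j=2: stock 178.0346 → up 215.4218 (V=48.5118), down 142.4276 (V=24.4824). Price 37.6698; hedge Δ=0.3292, bond B=-20.9387.
  t=3,j=3: stock 269.2773 → up 325.8255 (V=158.9155), down 215.4218 (V=48.5118). Price 113.2866; hedge Δ=1.0000, bond B=-155.9907.
  t=2,j=0: stock 97.2800 → up 117.7088 (V=38.2819), down 77.8240 (V=78.1667). Price 48.5057; hedge Δ=-1.0000, bond B=145.7857.
  t=2,j=1: stock 147.1360 → up 178.0346 (V=37.6698), down 117.7088 (V=38.2819). Price 35.4007; hedge Δ=-0.0101, bond B=36.8936.
  t=2,j=2: stock 222.5432 → up 269.2773 (V=113.2866), down 178.0346 (V=37.6698). Price 81.7441; hedge Δ=0.8287, bond B=-102.6872.
  t=1,j=0: stock 121.6000 → up 147.1360 (V=35.4007), down 97.2800 (V=48.5057). Price 37.2669; hedge Δ=-0.2629, bond B=69.2302.
  t=1,j=1: stock 183.9200 → up 222.5432 (V=81.7441), down 147.1360 (V=35.4007). Price 61.6071; hedge Δ=0.6146, bond B=-51.4257.
  t=0,j=0: stock 152.0000 → up 183.9200 (V=61.6071), down 121.6000 (V=37.2669). Price 49.8091; hedge Δ=0.3906, bond B=-9.5571.
Check: Δ(0,0)·S0 + B(0,0) = 49.8091 = V0.

(0,0): Delta=0.3906 Bond=-9.5571
(1,0): Delta=-0.2629 Bond=69.2302
(1,1): Delta=0.6146 Bond=-51.4257
(2,0): Delta=-1.0000 Bond=145.7857
(2,1): Delta=-0.0101 Bond=36.8936
(2,2): Delta=0.8287 Bond=-102.6872
(3,0): Delta=-1.0000 Bond=155.9907
(3,1): Delta=-1.0000 Bond=155.9907
(3,2): Delta=0.3292 Bond=-20.9387
(3,3): Delta=1.0000 Bond=-155.9907
V0=49.8091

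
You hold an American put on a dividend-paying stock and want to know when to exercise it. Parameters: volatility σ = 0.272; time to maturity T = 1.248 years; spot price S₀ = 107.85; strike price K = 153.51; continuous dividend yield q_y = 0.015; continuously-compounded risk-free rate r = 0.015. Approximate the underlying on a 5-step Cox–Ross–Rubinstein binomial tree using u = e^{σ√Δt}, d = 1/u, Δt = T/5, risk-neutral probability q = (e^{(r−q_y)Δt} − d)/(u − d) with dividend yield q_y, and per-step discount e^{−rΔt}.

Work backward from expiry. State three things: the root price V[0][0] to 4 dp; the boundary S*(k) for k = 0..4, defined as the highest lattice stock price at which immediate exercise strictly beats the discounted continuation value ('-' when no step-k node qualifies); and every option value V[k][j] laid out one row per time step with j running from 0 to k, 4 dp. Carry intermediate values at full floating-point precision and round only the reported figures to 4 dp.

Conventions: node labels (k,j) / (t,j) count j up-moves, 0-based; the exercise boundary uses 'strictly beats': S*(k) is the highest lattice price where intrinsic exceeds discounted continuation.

params: Δt=0.24960 u=1.14556 d=0.87294 q=0.46608 e^(-rΔt)=0.99626
t_5 payoffs: 98.8416 81.7686 59.3637 29.9617 0.0000 0.0000
t_4: node(4,0) S=62.6258 payoff=90.8842 vs cont=90.5446 → 90.8842 [stop]  node(4,1) S=82.1839 payoff=71.3261 vs cont=71.0596 → 71.3261 [stop]  node(4,2) S=107.8500 payoff=45.6600 vs cont=45.4894 → 45.6600 [stop]  node(4,3) S=141.5317 payoff=11.9783 vs cont=15.9374 → 15.9374 [wait]  node(4,4) S=185.7322 payoff=0.0000 vs cont=0.0000 → 0.0000 [wait]  ⇒ S*(4)=107.8500
t_3: node(3,0) S=71.7414 payoff=81.7686 vs cont=81.4630 → 81.7686 [stop]  node(3,1) S=94.1463 payoff=59.3637 vs cont=59.1418 → 59.3637 [stop]  node(3,2) S=123.5483 payoff=29.9617 vs cont=31.6880 → 31.6880 [wait]  node(3,3) S=162.1327 payoff=0.0000 vs cont=8.4775 → 8.4775 [wait]  ⇒ S*(3)=94.1463
t_2: node(2,0) S=82.1839 payoff=71.3261 vs cont=71.0596 → 71.3261 [stop]  node(2,1) S=107.8500 payoff=45.6600 vs cont=46.2910 → 46.2910 [wait]  node(2,2) S=141.5317 payoff=11.9783 vs cont=20.7921 → 20.7921 [wait]  ⇒ S*(2)=82.1839
t_1: node(1,0) S=94.1463 payoff=59.3637 vs cont=59.4348 → 59.4348 [wait]  node(1,1) S=123.5483 payoff=29.9617 vs cont=34.2779 → 34.2779 [wait]  ⇒ S*(1)=-
t_0: node(0,0) S=107.8500 payoff=45.6600 vs cont=47.5314 → 47.5314 [wait]  ⇒ S*(0)=-

price = 47.5314
boundary = - - 82.1839 94.1463 107.8500
tree:
47.5314
59.4348 34.2779
71.3261 46.2910 20.7921
81.7686 59.3637 31.6880 8.4775
90.8842 71.3261 45.6600 15.9374 0.0000
98.8416 81.7686 59.3637 29.9617 0.0000 0.0000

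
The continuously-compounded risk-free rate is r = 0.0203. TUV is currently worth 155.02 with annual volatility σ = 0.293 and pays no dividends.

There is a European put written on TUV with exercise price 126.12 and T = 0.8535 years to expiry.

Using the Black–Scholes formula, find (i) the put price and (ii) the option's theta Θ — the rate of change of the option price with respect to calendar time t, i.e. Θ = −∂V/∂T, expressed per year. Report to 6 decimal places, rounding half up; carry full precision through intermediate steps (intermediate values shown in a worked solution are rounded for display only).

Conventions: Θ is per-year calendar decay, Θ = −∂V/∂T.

price = 4.282375
Θ = -5.560720

σ√T = 0.293·√0.8535 = 0.270688
d₁ = (ln(S/K) + (r+σ²/2)T) / (σ√T) = (ln(155.02/126.12) + (0.0203+0.293²/2)·0.8535) / 0.270688 = (0.206320 + 0.053962) / 0.270688 = 0.961558
d₂ = d₁ − σ√T = 0.961558 − 0.270688 = 0.690870
e^{−rT} = 0.982823
N(−d₁) = 0.168136,  N(−d₂) = 0.244824
Put price V = K·e^{−rT}·N(−d₂) − S·N(−d₁) = 30.346796 − 26.064421 = 4.282375
φ(d₁) = (1/√(2π))·e^{−d₁²/2} = 0.251268
Θ = −S·φ(d₁)·σ/(2√T) + r·K·e^{−rT}·N(−d₂) = −6.176760 + 0.616040 = -5.560720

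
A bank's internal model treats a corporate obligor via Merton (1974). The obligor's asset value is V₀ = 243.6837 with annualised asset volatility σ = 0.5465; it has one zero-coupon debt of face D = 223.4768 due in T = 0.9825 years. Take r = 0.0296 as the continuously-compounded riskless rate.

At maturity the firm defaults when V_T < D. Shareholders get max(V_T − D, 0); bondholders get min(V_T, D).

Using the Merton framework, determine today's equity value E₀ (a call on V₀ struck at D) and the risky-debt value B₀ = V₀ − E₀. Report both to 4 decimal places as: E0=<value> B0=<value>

Equity is a call on the firm's assets struck at D = 223.4768:
d₁ = [ln(V₀/D) + (r + σ²/2)T] / (σ√T)
   = [ln(243.6837/223.4768) + (0.0296 + 0.5·0.5465²)·0.9825] / (0.5465·√0.9825)
   = [0.086563 + 0.175800] / 0.541697 = 0.484336
d₂ = d₁ − σ√T = 0.484336 − 0.541697 = -0.057361
N(d₁) = 0.685926,  N(d₂) = 0.477129,  e^(−rT) = 0.971337
E₀ = V₀·N(d₁) − D·e^(−rT)·N(d₂)
   = 243.6837·0.685926 − 223.4768·0.971337·0.477129 = 63.578112
B₀ = V₀ − E₀ = 243.6837 − 63.578112 = 180.105588

E0=63.5781 B0=180.1056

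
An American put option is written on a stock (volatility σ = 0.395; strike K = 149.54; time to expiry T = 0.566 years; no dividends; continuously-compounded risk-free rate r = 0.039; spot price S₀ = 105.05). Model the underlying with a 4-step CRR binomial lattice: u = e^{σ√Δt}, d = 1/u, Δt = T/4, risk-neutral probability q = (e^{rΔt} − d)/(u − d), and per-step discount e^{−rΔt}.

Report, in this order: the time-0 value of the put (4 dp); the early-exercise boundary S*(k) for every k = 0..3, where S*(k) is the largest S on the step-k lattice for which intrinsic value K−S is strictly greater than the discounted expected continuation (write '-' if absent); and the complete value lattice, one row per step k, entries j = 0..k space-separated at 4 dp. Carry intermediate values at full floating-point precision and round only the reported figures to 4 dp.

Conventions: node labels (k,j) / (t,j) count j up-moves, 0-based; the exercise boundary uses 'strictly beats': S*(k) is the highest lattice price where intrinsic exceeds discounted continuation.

Δt=0.14150  u=1.16019  d=0.86193  q=0.48148  discount=0.99450
step 4 (expiry): payoffs max(K−S,0) = 91.5601 71.4965 44.4900 8.1380 0.0000
step 3: (k=3,j=0): S=67.2678, K−S=82.2722, hold=81.4493 ⇒ V=82.2722 exercise | (k=3,j=1): S=90.5454, K−S=58.9946, hold=58.1716 ⇒ V=58.9946 exercise | (k=3,j=2): S=121.8781, K−S=27.6619, hold=26.8389 ⇒ V=27.6619 exercise | (k=3,j=3): S=164.0534, K−S=0.0000, hold=4.1966 ⇒ V=4.1966 continue  boundary S*=121.8781
step 2: (k=2,j=0): S=78.0435, K−S=71.4965, hold=70.6735 ⇒ V=71.4965 exercise | (k=2,j=1): S=105.0500, K−S=44.4900, hold=43.6670 ⇒ V=44.4900 exercise | (k=2,j=2): S=141.4020, K−S=8.1380, hold=16.2739 ⇒ V=16.2739 continue  boundary S*=105.0500
step 1: (k=1,j=0): S=90.5454, K−S=58.9946, hold=58.1716 ⇒ V=58.9946 exercise | (k=1,j=1): S=121.8781, K−S=27.6619, hold=30.7346 ⇒ V=30.7346 continue  boundary S*=90.5454
step 0: (k=0,j=0): S=105.0500, K−S=44.4900, hold=45.1383 ⇒ V=45.1383 continue  boundary S*=-

price = 45.1383
boundary = - 90.5454 105.0500 121.8781
tree:
45.1383
58.9946 30.7346
71.4965 44.4900 16.2739
82.2722 58.9946 27.6619 4.1966
91.5601 71.4965 44.4900 8.1380 0.0000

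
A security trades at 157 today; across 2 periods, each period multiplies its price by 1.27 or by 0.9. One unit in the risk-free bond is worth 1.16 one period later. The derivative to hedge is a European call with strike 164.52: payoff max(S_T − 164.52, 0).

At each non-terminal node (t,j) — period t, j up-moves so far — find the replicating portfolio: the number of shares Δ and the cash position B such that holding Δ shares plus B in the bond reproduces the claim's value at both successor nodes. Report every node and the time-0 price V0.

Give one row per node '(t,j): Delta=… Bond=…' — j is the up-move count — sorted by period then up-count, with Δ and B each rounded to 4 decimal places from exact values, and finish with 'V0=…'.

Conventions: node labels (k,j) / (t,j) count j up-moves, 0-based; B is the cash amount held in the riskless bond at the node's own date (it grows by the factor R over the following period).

The replicating-portfolio and risk-neutral prices coincide; use p* = (1.16−0.9)/(1.27−0.9) = 0.7027 for the latter.
At maturity the claim pays: V(2,0)=0.0000, V(2,1)=14.9310, V(2,2)=88.7053
(1,0): S=141.3000. Δ = (V_up−V_dn)/(S_up−S_dn) = (14.9310−0.0000)/(179.4510−127.1700) = 0.2856. V = [p*·14.9310 + (1−p*)·0.0000]/1.16 = 9.0449. B = V − Δ·S = -31.3092.
(1,1): S=199.3900. Δ = (V_up−V_dn)/(S_up−S_dn) = (88.7053−14.9310)/(253.2253−179.4510) = 1.0000. V = [p*·88.7053 + (1−p*)·14.9310]/1.16 = 57.5624. B = V − Δ·S = -141.8276.
(0,0): S=157.0000. Δ = (V_up−V_dn)/(S_up−S_dn) = (57.5624−9.0449)/(199.3900−141.3000) = 0.8352. V = [p*·57.5624 + (1−p*)·9.0449]/1.16 = 37.1882. B = V − Δ·S = -93.9403.
As a check, the time-0 holding Δ(0,0)·S0 + B(0,0) comes to 37.1882 — exactly V0.

(0,0): Delta=0.8352 Bond=-93.9403
(1,0): Delta=0.2856 Bond=-31.3092
(1,1): Delta=1.0000 Bond=-141.8276
V0=37.1882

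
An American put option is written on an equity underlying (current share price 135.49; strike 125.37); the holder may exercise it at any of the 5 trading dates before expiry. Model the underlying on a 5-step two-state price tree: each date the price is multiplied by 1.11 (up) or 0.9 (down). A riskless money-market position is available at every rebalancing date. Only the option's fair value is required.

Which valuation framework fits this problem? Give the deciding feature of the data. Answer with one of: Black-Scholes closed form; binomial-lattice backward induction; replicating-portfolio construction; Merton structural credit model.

Key observation: the exercise right at every one of the 5 steps is what matters: each node needs max(125.37 − S, continuation), which only the stepwise tree valuation starting from spot 135.49 delivers.

framework: binomial-lattice backward induction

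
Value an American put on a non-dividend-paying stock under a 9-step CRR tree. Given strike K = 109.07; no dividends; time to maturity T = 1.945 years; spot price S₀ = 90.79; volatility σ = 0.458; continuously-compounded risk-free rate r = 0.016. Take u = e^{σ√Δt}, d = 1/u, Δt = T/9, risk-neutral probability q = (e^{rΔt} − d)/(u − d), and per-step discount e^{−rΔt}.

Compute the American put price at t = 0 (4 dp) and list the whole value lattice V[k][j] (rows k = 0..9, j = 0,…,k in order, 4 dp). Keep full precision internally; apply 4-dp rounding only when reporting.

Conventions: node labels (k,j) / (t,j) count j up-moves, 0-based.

price = 32.9816
tree:
32.9816
41.7597 22.7202
51.3366 30.6083 13.4465
61.1368 39.9908 19.6050 6.1735
70.3292 50.4384 27.7833 9.9599 1.6860
77.7587 61.1368 38.0100 15.7475 3.1045 0.0000
83.7634 70.3292 49.7634 24.2236 5.7166 0.0000 0.0000
88.6165 77.7587 61.1368 35.8149 10.5264 0.0000 0.0000 0.0000
92.5390 83.7634 70.3292 49.7634 19.3830 0.0000 0.0000 0.0000 0.0000
95.7092 88.6165 77.7587 61.1368 35.6912 0.0000 0.0000 0.0000 0.0000 0.0000

Δt=0.21611, u=1.23728, d=0.80823, q=0.45504, disc=e^(-rΔt)=0.99655
k=9 terminal: V=max(K-S,0) → 95.7092 88.6165 77.7587 61.1368 35.6912 0.0000 0.0000 0.0000 0.0000 0.0000
k=8: j=0 S=16.5310 intr=92.5390 cont=92.1625 V=92.5390[EX]; j=1 S=25.3066 intr=83.7634 cont=83.3869 V=83.7634[EX]; j=2 S=38.7408 intr=70.3292 cont=69.9527 V=70.3292[EX]; j=3 S=59.3066 intr=49.7634 cont=49.3869 V=49.7634[EX]; j=4 S=90.7900 intr=18.2800 cont=19.3830 V=19.3830[hold]; j=5 S=138.9865 intr=0.0000 cont=0.0000 V=0.0000[hold]; j=6 S=212.7685 intr=0.0000 cont=0.0000 V=0.0000[hold]; j=7 S=325.7182 intr=0.0000 cont=0.0000 V=0.0000[hold]; j=8 S=498.6280 intr=0.0000 cont=0.0000 V=0.0000[hold]
k=7: j=0 S=20.4535 intr=88.6165 cont=88.2401 V=88.6165[EX]; j=1 S=31.3113 intr=77.7587 cont=77.3822 V=77.7587[EX]; j=2 S=47.9332 intr=61.1368 cont=60.7604 V=61.1368[EX]; j=3 S=73.3788 intr=35.6912 cont=35.8149 V=35.8149[hold]; j=4 S=112.3325 intr=0.0000 cont=10.5264 V=10.5264[hold]; j=5 S=171.9650 intr=0.0000 cont=0.0000 V=0.0000[hold]; j=6 S=263.2538 intr=0.0000 cont=0.0000 V=0.0000[hold]; j=7 S=403.0040 intr=0.0000 cont=0.0000 V=0.0000[hold]
k=6: j=0 S=25.3066 intr=83.7634 cont=83.3869 V=83.7634[EX]; j=1 S=38.7408 intr=70.3292 cont=69.9527 V=70.3292[EX]; j=2 S=59.3066 intr=49.7634 cont=49.4430 V=49.7634[EX]; j=3 S=90.7900 intr=18.2800 cont=24.2236 V=24.2236[hold]; j=4 S=138.9865 intr=0.0000 cont=5.7166 V=5.7166[hold]; j=5 S=212.7685 intr=0.0000 cont=0.0000 V=0.0000[hold]; j=6 S=325.7182 intr=0.0000 cont=0.0000 V=0.0000[hold]
k=5: j=0 S=31.3113 intr=77.7587 cont=77.3822 V=77.7587[EX]; j=1 S=47.9332 intr=61.1368 cont=60.7604 V=61.1368[EX]; j=2 S=73.3788 intr=35.6912 cont=38.0100 V=38.0100[hold]; j=3 S=112.3325 intr=0.0000 cont=15.7475 V=15.7475[hold]; j=4 S=171.9650 intr=0.0000 cont=3.1045 V=3.1045[hold]; j=5 S=263.2538 intr=0.0000 cont=0.0000 V=0.0000[hold]
k=4: j=0 S=38.7408 intr=70.3292 cont=69.9527 V=70.3292[EX]; j=1 S=59.3066 intr=49.7634 cont=50.4384 V=50.4384[hold]; j=2 S=90.7900 intr=18.2800 cont=27.7833 V=27.7833[hold]; j=3 S=138.9865 intr=0.0000 cont=9.9599 V=9.9599[hold]; j=4 S=212.7685 intr=0.0000 cont=1.6860 V=1.6860[hold]
k=3: j=0 S=47.9332 intr=61.1368 cont=61.0665 V=61.1368[EX]; j=1 S=73.3788 intr=35.6912 cont=39.9908 V=39.9908[hold]; j=2 S=112.3325 intr=0.0000 cont=19.6050 V=19.6050[hold]; j=3 S=171.9650 intr=0.0000 cont=6.1735 V=6.1735[hold]
k=2: j=0 S=59.3066 intr=49.7634 cont=51.3366 V=51.3366[hold]; j=1 S=90.7900 intr=18.2800 cont=30.6083 V=30.6083[hold]; j=2 S=138.9865 intr=0.0000 cont=13.4465 V=13.4465[hold]
k=1: j=0 S=73.3788 intr=35.6912 cont=41.7597 V=41.7597[hold]; j=1 S=112.3325 intr=0.0000 cont=22.7202 V=22.7202[hold]
k=0: j=0 S=90.7900 intr=18.2800 cont=32.9816 V=32.9816[hold]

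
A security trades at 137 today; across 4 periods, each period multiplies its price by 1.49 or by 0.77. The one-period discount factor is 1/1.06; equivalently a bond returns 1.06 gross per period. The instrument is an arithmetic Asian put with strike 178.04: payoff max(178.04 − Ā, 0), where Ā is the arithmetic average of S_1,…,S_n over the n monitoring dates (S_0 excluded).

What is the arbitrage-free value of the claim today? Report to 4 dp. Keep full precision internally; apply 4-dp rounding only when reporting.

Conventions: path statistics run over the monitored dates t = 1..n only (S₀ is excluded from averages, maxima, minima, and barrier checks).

price = 33.5679

With p* = (R−d)/(u−d) = 0.4028, sum probability × payoff across the paths and divide by R^4.
Enumerate all 2^4 = 16 price paths (U = up ×1.49, D = down ×0.77); each path with k up-moves has probability p*^k·(1−p*)^(4−k).
DDDD: Ā=74.3555, payoff=103.6845, prob=0.127217
UDDD: Ā=143.8827, payoff=34.1573, prob=0.085797
DUDD: Ā=119.2227, payoff=58.8173, prob=0.085797
UUDD: Ā=230.7037, payoff=0.0000, prob=0.057863
DDUD: Ā=100.2345, payoff=77.8055, prob=0.085797
UDUD: Ā=193.9603, payoff=0.0000, prob=0.057863
DUUD: Ā=169.3003, payoff=8.7397, prob=0.057863
UUUD: Ā=327.6071, payoff=0.0000, prob=0.039024
DDDU: Ā=85.6136, payoff=92.4264, prob=0.085797
UDDU: Ā=165.6679, payoff=12.3721, prob=0.057863
DUDU: Ā=141.0079, payoff=37.0321, prob=0.057863
UUDU: Ā=272.8594, payoff=0.0000, prob=0.039024
DDUU: Ā=122.0197, payoff=56.0203, prob=0.057863
UDUU: Ā=236.1160, payoff=0.0000, prob=0.039024
DUUU: Ā=211.4560, payoff=0.0000, prob=0.039024
UUUU: Ā=409.1811, payoff=0.0000, prob=0.026319
Price = Σ prob·payoff / R^4 = 42.378700 / 1.262477 = 33.5679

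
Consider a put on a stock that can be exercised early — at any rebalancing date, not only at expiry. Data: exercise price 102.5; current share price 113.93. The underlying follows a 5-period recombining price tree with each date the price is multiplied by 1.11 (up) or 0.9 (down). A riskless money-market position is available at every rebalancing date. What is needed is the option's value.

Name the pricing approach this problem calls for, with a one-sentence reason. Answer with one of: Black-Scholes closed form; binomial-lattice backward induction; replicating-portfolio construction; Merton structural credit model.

framework: binomial-lattice backward induction

Key observation: the exercise right at every one of the 5 steps is what matters: each node needs max(102.5 − S, continuation), which only the stepwise tree valuation starting from spot 113.93 delivers.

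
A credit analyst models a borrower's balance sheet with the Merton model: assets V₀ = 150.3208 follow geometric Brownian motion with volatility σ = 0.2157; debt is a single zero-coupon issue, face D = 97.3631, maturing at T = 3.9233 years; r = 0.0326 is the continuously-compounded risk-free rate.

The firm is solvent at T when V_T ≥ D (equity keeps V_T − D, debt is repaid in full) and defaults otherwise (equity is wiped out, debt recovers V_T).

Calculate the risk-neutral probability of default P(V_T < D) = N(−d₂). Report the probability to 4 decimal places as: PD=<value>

Equity is a call on the firm's assets struck at D = 97.3631:
d₁ = [ln(V₀/D) + (r + σ²/2)T] / (σ√T)
   = [ln(150.3208/97.3631) + (0.0326 + 0.5·0.2157²)·3.9233] / (0.2157·√3.9233)
   = [0.434324 + 0.219168] / 0.427244 = 1.529554
d₂ = d₁ − σ√T = 1.529554 − 0.427244 = 1.102310
risk-neutral PD = N(−d₂) = N(-1.102310) = 0.135163

PD=0.1352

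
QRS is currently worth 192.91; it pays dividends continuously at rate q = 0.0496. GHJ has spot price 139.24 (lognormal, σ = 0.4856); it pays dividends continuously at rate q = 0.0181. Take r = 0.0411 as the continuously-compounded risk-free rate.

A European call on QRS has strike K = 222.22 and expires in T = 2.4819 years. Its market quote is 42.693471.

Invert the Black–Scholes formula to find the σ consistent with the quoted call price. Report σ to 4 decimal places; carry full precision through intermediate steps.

At σ = 0.4976 the Black–Scholes value reproduces the quote:
σ√T = 0.4976·√2.4819 = 0.783921
d₁ = (ln(S/K) + (r−q+σ²/2)T) / (σ√T) = (ln(192.91/222.22) + (0.0411−0.0496+0.4976²/2)·2.4819) / 0.783921 = (-0.141444 + 0.286170) / 0.783921 = 0.184618
d₂ = d₁ − σ√T = 0.184618 − 0.783921 = -0.599303
e^{−rT} = 0.903024
e^{−qT} = 0.884173
N(d₁) = 0.573236,  N(d₂) = 0.274485
V = S·e^{−qT}·N(d₁) − K·e^{−rT}·N(d₂) = 97.774445 − 55.080974 = 42.693471 (the quoted price), and the Black–Scholes price is strictly increasing in σ, so σ is unique

sigma = 0.4976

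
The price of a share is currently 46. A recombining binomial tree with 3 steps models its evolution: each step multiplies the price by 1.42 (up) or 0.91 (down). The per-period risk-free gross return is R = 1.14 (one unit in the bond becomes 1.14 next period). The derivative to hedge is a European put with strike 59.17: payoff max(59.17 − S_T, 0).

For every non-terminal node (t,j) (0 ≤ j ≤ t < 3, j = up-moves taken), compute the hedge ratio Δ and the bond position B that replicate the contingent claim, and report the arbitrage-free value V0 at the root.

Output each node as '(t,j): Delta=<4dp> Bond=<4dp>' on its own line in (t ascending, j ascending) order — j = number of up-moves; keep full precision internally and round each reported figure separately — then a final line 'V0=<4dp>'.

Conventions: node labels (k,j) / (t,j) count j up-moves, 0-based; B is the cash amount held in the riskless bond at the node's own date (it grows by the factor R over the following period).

Risk-neutral probability p* = (R−d)/(u−d) = (1.14−0.91)/(1.42−0.91) = 0.4510.
Terminal payoffs: V(3,0)=24.5057, V(3,1)=5.0785, V(3,2)=0.0000, V(3,3)=0.0000
Node (2,0) S=38.0926: V=(p*·5.0785+(1−p*)·24.5057)/1.14=13.8109; Δ=(5.0785−24.5057)/(54.0915−34.6643)=-1.0000; B=V−Δ·S=51.9035
Node (2,1) S=59.4412: V=(p*·0.0000+(1−p*)·5.0785)/1.14=2.4458; Δ=(0.0000−5.0785)/(84.4065−54.0915)=-0.1675; B=V−Δ·S=12.4036
Node (2,2) S=92.7544: V=(p*·0.0000+(1−p*)·0.0000)/1.14=0.0000; Δ=(0.0000−0.0000)/(131.7112−84.4065)=0.0000; B=V−Δ·S=0.0000
Node (1,0) S=41.8600: V=(p*·2.4458+(1−p*)·13.8109)/1.14=7.6188; Δ=(2.4458−13.8109)/(59.4412−38.0926)=-0.5324; B=V−Δ·S=29.9034
Node (1,1) S=65.3200: V=(p*·0.0000+(1−p*)·2.4458)/1.14=1.1779; Δ=(0.0000−2.4458)/(92.7544−59.4412)=-0.0734; B=V−Δ·S=5.9735
Node (0,0) S=46.0000: V=(p*·1.1779+(1−p*)·7.6188)/1.14=4.1352; Δ=(1.1779−7.6188)/(65.3200−41.8600)=-0.2746; B=V−Δ·S=16.7645
Verification: the root portfolio costs Δ(0,0)·S0 + B(0,0) = 4.1352, matching V0.

(0,0): Delta=-0.2746 Bond=16.7645
(1,0): Delta=-0.5324 Bond=29.9034
(1,1): Delta=-0.0734 Bond=5.9735
(2,0): Delta=-1.0000 Bond=51.9035
(2,1): Delta=-0.1675 Bond=12.4036
(2,2): Delta=0.0000 Bond=0.0000
V0=4.1352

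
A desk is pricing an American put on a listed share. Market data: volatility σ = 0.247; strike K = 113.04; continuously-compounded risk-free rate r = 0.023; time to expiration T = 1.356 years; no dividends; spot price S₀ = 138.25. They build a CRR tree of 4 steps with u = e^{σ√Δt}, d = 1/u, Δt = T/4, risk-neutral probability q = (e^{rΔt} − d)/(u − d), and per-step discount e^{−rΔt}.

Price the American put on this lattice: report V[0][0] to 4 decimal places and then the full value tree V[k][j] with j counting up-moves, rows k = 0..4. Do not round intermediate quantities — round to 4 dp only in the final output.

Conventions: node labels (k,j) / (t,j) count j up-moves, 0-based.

price = 4.7476
tree:
4.7476
8.2436 1.2024
14.0299 2.3819 0.0000
23.2363 4.7183 0.0000 0.0000
35.2655 9.3466 0.0000 0.0000 0.0000

Δt=0.33900  u=1.15467  d=0.86605  q=0.49123  discount=0.99223
step 4 (expiry): payoffs max(K−S,0) = 35.2655 9.3466 0.0000 0.0000 0.0000
k=3: (k=3,j=0): S=89.8037, K−S=23.2363, hold=22.3584 ⇒ V=23.2363 exercise | (k=3,j=1): S=119.7314, K−S=0.0000, hold=4.7183 ⇒ V=4.7183 continue | (k=3,j=2): S=159.6328, K−S=0.0000, hold=0.0000 ⇒ V=0.0000 continue | (k=3,j=3): S=212.8316, K−S=0.0000, hold=0.0000 ⇒ V=0.0000 continue
k=2: (k=2,j=0): S=103.6934, K−S=9.3466, hold=14.0299 ⇒ V=14.0299 continue | (k=2,j=1): S=138.2500, K−S=0.0000, hold=2.3819 ⇒ V=2.3819 continue | (k=2,j=2): S=184.3228, K−S=0.0000, hold=0.0000 ⇒ V=0.0000 continue
k=1: (k=1,j=0): S=119.7314, K−S=0.0000, hold=8.2436 ⇒ V=8.2436 continue | (k=1,j=1): S=159.6328, K−S=0.0000, hold=1.2024 ⇒ V=1.2024 continue
k=0: (k=0,j=0): S=138.2500, K−S=0.0000, hold=4.7476 ⇒ V=4.7476 continue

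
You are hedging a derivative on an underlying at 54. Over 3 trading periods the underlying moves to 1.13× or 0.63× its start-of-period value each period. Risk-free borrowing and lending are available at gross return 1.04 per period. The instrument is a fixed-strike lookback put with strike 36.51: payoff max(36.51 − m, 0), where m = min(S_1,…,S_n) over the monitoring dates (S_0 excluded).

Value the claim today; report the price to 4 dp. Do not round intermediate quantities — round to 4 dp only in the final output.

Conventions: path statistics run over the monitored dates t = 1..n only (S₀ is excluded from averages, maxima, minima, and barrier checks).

No-arbitrage gives p* = (R−d)/(u−d) = 0.8200: enumerate every path, weight its payoff by its p*-probability, and discount by R^3.
Enumerate all 2^3 = 8 price paths (U = up ×1.13, D = down ×0.63); each path with k up-moves has probability p*^k·(1−p*)^(3−k).
DDD: m=13.5025, payoff=23.0075, prob=0.005832
UDD: m=24.2188, payoff=12.2912, prob=0.026568
DUD: m=24.2188, payoff=12.2912, prob=0.026568
UUD: m=43.4401, payoff=0.0000, prob=0.121032
DDU: m=21.4326, payoff=15.0774, prob=0.026568
UDU: m=38.4426, payoff=0.0000, prob=0.121032
DUU: m=34.0200, payoff=2.4900, prob=0.121032
UUU: m=61.0200, payoff=0.0000, prob=0.551368
Price = Σ prob·payoff / R^3 = 1.489229 / 1.124864 = 1.3239

price = 1.3239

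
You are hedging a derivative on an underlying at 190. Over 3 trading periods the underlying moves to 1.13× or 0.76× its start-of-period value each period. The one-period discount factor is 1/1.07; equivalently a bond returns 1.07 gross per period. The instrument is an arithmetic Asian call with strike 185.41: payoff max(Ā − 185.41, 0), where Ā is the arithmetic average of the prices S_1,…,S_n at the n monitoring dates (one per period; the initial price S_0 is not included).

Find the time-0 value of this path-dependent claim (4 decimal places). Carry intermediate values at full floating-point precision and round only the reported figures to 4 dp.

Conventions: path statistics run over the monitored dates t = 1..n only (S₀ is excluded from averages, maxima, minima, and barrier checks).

price = 30.8765

Risk-neutral up-probability p* = (R−d)/(u−d) = (1.07−0.76)/(1.13−0.76) = 0.8378; the claim prices as the p*-weighted sum of path payoffs discounted by R^3.
Enumerate all 2^3 = 8 price paths (U = up ×1.13, D = down ×0.76); each path with k up-moves has probability p*^k·(1−p*)^(3−k).
DDD: Ā=112.5165, payoff=0.0000, prob=0.004264
UDD: Ā=167.2942, payoff=0.0000, prob=0.022032
DUD: Ā=143.8609, payoff=0.0000, prob=0.022032
UUD: Ā=213.8985, payoff=28.4885, prob=0.113833
DDU: Ā=126.0516, payoff=0.0000, prob=0.022032
UDU: Ā=187.4188, payoff=2.0088, prob=0.113833
DUU: Ā=163.9855, payoff=0.0000, prob=0.113833
UUU: Ā=243.8205, payoff=58.4105, prob=0.588139
Price = Σ prob·payoff / R^3 = 37.825076 / 1.225043 = 30.8765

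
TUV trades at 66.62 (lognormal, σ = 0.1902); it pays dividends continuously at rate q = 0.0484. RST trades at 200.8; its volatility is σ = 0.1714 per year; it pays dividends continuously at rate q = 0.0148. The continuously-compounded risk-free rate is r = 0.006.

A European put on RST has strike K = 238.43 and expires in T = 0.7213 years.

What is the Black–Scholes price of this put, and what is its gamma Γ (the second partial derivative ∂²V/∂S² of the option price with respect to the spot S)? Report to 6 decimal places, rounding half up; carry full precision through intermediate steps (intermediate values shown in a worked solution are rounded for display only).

σ√T = 0.1714·√0.7213 = 0.145569
d₁ = (ln(S/K) + (r−q+σ²/2)T) / (σ√T) = (ln(200.8/238.43) + (0.006−0.0148+0.1714²/2)·0.7213) / 0.145569 = (-0.171766 + 0.004248) / 0.145569 = -1.150786
d₂ = d₁ − σ√T = -1.150786 − 0.145569 = -1.296355
e^{−rT} = 0.995682
e^{−qT} = 0.989382
N(−d₁) = 0.875090,  N(−d₂) = 0.902573
Put price V = K·e^{−rT}·N(−d₂) − S·e^{−qT}·N(−d₁) = 214.271222 − 173.852169 = 40.419053
φ(d₁) = (1/√(2π))·e^{−d₁²/2} = 0.205750
Γ = e^{−qT}·φ(d₁) / (S·σ·√T) = 0.006964

price = 40.419053
Γ = 0.006964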